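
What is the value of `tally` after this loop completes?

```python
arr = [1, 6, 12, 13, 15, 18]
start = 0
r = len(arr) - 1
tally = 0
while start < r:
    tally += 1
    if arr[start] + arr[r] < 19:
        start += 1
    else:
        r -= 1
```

Steps to find pair summing to 19
`tally` takes the values: 0 → 1 → 2 → 3 → 4 → 5

Answer: 5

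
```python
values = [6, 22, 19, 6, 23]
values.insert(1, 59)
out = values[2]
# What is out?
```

Trace:
`values = [6, 22, 19, 6, 23]` → values = [6, 22, 19, 6, 23]
`values.insert(1, 59)` → values = [6, 59, 22, 19, 6, 23]
`out = values[2]` → out = 22
So out = 22

Answer: 22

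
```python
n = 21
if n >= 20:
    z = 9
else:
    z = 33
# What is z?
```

Trace:
`n = 21` → n = 21
`if n >= 20: ...` → n >= 20 is True → z = 9
So z = 9

Answer: 9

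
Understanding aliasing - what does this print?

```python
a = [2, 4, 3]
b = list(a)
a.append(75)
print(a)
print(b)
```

Key concept: list() constructor creates copy.
Step by step:
`a = [2, 4, 3]` → a = [2, 4, 3]
`b = list(a)` → b = [2, 4, 3]
`a.append(75)` → a = [2, 4, 3, 75]
`print(a)` → prints [2, 4, 3, 75]
`print(b)` → prints [2, 4, 3]

Answer:
[2, 4, 3, 75]
[2, 4, 3]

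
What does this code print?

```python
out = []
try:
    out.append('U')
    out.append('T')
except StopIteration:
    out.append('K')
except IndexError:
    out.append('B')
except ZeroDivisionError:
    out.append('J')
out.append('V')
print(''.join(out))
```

Execution trace: 'U' (try body) → 'T' (try body, no exception) → 'V' (after the try/except). Output: UTV

Answer: UTV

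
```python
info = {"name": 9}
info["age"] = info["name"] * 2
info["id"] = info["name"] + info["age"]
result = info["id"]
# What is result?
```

Trace:
`info = {"name": 9}` → info = {'name': 9}
`info["age"] = info["name"] * 2` → info = {'name': 9, 'age': 18}
`info["id"] = info["name"] + info["age"]` → info = {'name': 9, 'age': 18, 'id': 27}
`result = info["id"]` → result = 27
So result = 27

Answer: 27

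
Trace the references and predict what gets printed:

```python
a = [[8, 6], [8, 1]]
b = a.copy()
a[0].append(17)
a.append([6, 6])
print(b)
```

Key concept: shallow copy with nested lists.
Step by step:
`a = [[8, 6], [8, 1]]` → a = [[8, 6], [8, 1]]
`b = a.copy()` → b = [[8, 6], [8, 1]]
`a[0].append(17)` → a = [[8, 6, 17], [8, 1]]; b = [[8, 6, 17], [8, 1]]
`a.append([6, 6])` → a = [[8, 6, 17], [8, 1], [6, 6]]
`print(b)` → prints [[8, 6, 17], [8, 1]]

Answer: [[8, 6, 17], [8, 1]]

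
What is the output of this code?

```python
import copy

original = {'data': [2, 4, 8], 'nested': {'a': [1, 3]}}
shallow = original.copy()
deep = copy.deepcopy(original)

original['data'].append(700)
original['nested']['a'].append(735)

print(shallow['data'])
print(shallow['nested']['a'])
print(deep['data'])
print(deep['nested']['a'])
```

Key concept: comparing shallow vs deep copy.
Step by step:
`original = {'data': [2, 4, 8], 'nested': {'a': [1, 3]}}` → original = {'data': [2, 4, 8], 'nested': {'a': [1, 3]}}
`shallow = original.copy()` → shallow = {'data': [2, 4, 8], 'nested': {'a': [1, 3]}}
`deep = copy.deepcopy(original)` → deep = {'data': [2, 4, 8], 'nested': {'a': [1, 3]}}
`original['data'].append(700)` → original = {'data': [2, 4, 8, 700], 'nested': {'a': [1, 3]}}; shallow = {'data': [2, 4, 8, 700], 'nested': {'a': [1, 3]}}
`original['nested']['a'].append(735)` → original = {'data': [2, 4, 8, 700], 'nested': {'a': [1, 3, 735]}}; shallow = {'data': [2, 4, 8, 700], 'nested': {'a': [1, 3, 735]}}
`print(shallow['data'])` → prints [2, 4, 8, 700]
`print(shallow['nested']['a'])` → prints [1, 3, 735]
`print(deep['data'])` → prints [2, 4, 8]
`print(deep['nested']['a'])` → prints [1, 3]

Answer:
[2, 4, 8, 700]
[1, 3, 735]
[2, 4, 8]
[1, 3]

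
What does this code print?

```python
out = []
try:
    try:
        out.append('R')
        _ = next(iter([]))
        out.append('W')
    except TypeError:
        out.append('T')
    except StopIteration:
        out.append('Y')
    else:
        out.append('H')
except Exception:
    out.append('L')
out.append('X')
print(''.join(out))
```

Execution trace: 'R' (inner try body) → 'Y' (inner except StopIteration) → 'X' (after the try/except). Output: RYX

Answer: RYX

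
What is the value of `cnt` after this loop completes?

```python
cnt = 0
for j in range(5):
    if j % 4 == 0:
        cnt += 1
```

Count numbers divisible by 4 in range(5)
`cnt` takes the values: 0 → 1 → 2

Answer: 2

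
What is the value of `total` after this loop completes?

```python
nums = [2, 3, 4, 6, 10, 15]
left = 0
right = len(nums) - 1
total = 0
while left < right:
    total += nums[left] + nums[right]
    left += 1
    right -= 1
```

Sum of pairs from ends
`total` takes the values: 0 → 17 → 30 → 40

Answer: 40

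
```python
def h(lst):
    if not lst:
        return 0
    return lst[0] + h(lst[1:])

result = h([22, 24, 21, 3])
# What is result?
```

22 + 24 + 21 + 3 + 0 = 70

Answer: 70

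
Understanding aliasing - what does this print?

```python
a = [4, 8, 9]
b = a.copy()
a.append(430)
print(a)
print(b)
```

Key concept: list.copy() creates independent copy.
Step by step:
`a = [4, 8, 9]` → a = [4, 8, 9]
`b = a.copy()` → b = [4, 8, 9]
`a.append(430)` → a = [4, 8, 9, 430]
`print(a)` → prints [4, 8, 9, 430]
`print(b)` → prints [4, 8, 9]

Answer:
[4, 8, 9, 430]
[4, 8, 9]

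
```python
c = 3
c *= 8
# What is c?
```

Trace:
`c = 3` → c = 3
`c *= 8` → c = 24
So c = 24

Answer: 24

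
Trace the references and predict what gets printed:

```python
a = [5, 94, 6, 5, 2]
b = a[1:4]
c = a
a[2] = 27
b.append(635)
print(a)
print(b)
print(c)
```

Key concept: slice vs alias.
Step by step:
`a = [5, 94, 6, 5, 2]` → a = [5, 94, 6, 5, 2]
`b = a[1:4]` → b = [94, 6, 5]
`c = a` → c = [5, 94, 6, 5, 2] (same object as a)
`a[2] = 27` → a = [5, 94, 27, 5, 2] (same object as c); c = [5, 94, 27, 5, 2] (same object as a)
`b.append(635)` → b = [94, 6, 5, 635]
`print(a)` → prints [5, 94, 27, 5, 2]
`print(b)` → prints [94, 6, 5, 635]
`print(c)` → prints [5, 94, 27, 5, 2]

Answer:
[5, 94, 27, 5, 2]
[94, 6, 5, 635]
[5, 94, 27, 5, 2]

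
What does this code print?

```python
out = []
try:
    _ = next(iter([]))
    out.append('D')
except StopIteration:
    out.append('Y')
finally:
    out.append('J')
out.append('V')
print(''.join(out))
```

Execution trace: 'Y' (except StopIteration) → 'J' (finally) → 'V' (after the try/except). Output: YJV

Answer: YJV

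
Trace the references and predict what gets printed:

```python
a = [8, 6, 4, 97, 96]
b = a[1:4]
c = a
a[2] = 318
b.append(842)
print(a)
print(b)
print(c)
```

Key concept: slice vs alias.
Step by step:
`a = [8, 6, 4, 97, 96]` → a = [8, 6, 4, 97, 96]
`b = a[1:4]` → b = [6, 4, 97]
`c = a` → c = [8, 6, 4, 97, 96] (same object as a)
`a[2] = 318` → a = [8, 6, 318, 97, 96] (same object as c); c = [8, 6, 318, 97, 96] (same object as a)
`b.append(842)` → b = [6, 4, 97, 842]
`print(a)` → prints [8, 6, 318, 97, 96]
`print(b)` → prints [6, 4, 97, 842]
`print(c)` → prints [8, 6, 318, 97, 96]

Answer:
[8, 6, 318, 97, 96]
[6, 4, 97, 842]
[8, 6, 318, 97, 96]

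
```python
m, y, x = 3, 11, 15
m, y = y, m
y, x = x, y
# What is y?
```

Trace:
`m, y, x = 3, 11, 15` → m = 3; y = 11; x = 15
`m, y = y, m` → m = 11; y = 3
`y, x = x, y` → y = 15; x = 3
So y = 15

Answer: 15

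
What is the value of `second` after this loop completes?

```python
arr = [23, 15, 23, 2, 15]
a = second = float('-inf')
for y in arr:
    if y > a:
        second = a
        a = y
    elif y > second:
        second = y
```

Second largest (with repeats) in [23, 15, 23, 2, 15]
`second` takes the values: -inf → 15 → 23

Answer: 23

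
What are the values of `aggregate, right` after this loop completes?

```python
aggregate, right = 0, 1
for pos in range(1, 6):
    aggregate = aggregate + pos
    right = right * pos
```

Sum and factorial of 1 to 5
`aggregate, right` takes the values: (0, 1) → (1, 1) → (3, 1) → (3, 2) → (6, 2) → (6, 6) → (10, 6) → (10, 24) → (15, 24) → (15, 120)

Answer: 15, 120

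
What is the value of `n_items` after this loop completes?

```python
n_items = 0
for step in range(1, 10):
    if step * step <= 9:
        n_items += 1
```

Count numbers where step² ≤ 9
`n_items` takes the values: 0 → 1 → 2 → 3

Answer: 3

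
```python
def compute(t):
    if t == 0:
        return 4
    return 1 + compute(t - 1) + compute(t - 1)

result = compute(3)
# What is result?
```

compute(t) = 1 + 2·compute(t-1), compute(0)=4. Closed form: (4+1)·2^3 - 1 = 39.

Answer: 39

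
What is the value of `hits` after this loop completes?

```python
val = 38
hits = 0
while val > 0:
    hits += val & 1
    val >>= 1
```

Count set bits in 38 (binary: 0b100110)
`hits` takes the values: 0 → 1 → 2 → 3

Answer: 3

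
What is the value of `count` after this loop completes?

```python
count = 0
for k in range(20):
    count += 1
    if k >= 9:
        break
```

Loop breaks when k reaches 9, count is 10
`count` takes the values: 0 → 1 → 2 → 3 → 4 → 5 → 6 → 7 → 8 → 9 → 10

Answer: 10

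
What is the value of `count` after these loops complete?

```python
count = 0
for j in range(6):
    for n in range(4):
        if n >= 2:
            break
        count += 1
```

Inner breaks at 2, outer runs 6 times
`count` takes the values: 0 → 1 → 2 → 3 → 4 → 5 → 6 → 7 → 8 → 9 → 10 → 11 → 12

Answer: 12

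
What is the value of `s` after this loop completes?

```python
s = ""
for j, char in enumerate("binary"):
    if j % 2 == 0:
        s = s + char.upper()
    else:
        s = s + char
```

Uppercase even positions in 'binary'
`s` takes the values: "" → "B" → "Bi" → "BiN" → "BiNa" → "BiNaR" → "BiNaRy"

Answer: "BiNaRy"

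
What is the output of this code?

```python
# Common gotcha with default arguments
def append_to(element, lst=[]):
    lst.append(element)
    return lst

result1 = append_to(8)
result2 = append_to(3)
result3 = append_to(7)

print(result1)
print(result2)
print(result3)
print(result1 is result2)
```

Key concept: mutable default argument gotcha.
Step by step:
`result1 = append_to(8)` → result1 = [8]
`result2 = append_to(3)` → result1 = [8, 3] (same object as result2); result2 = [8, 3] (same object as result1)
`result3 = append_to(7)` → result1 = [8, 3, 7] (same object as result2, result3); result2 = [8, 3, 7] (same object as result1, result3); result3 = [8, 3, 7] (same object as result1, result2)
`print(result1)` → prints [8, 3, 7]
`print(result2)` → prints [8, 3, 7]
`print(result3)` → prints [8, 3, 7]
`print(result1 is result2)` → prints True

Answer:
[8, 3, 7]
[8, 3, 7]
[8, 3, 7]
True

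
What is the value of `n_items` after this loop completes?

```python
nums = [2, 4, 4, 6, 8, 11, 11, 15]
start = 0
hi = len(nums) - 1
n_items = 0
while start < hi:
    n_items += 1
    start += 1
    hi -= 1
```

Iterations until pointers meet (list length 8)
`n_items` takes the values: 0 → 1 → 2 → 3 → 4

Answer: 4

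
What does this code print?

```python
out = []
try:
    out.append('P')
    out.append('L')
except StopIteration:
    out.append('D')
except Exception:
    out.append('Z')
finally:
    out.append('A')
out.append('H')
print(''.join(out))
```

Execution trace: 'P' (try body) → 'L' (try body, no exception) → 'A' (finally) → 'H' (after the try/except). Output: PLAH

Answer: PLAH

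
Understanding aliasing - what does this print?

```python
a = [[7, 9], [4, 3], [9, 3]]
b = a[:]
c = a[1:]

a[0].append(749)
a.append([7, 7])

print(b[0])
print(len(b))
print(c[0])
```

Key concept: slice with nested mutation.
Step by step:
`a = [[7, 9], [4, 3], [9, 3]]` → a = [[7, 9], [4, 3], [9, 3]]
`b = a[:]` → b = [[7, 9], [4, 3], [9, 3]]
`c = a[1:]` → c = [[4, 3], [9, 3]]
`a[0].append(749)` → a = [[7, 9, 749], [4, 3], [9, 3]]; b = [[7, 9, 749], [4, 3], [9, 3]]
`a.append([7, 7])` → a = [[7, 9, 749], [4, 3], [9, 3], [7, 7]]
`print(b[0])` → prints [7, 9, 749]
`print(len(b))` → prints 3
`print(c[0])` → prints [4, 3]

Answer:
[7, 9, 749]
3
[4, 3]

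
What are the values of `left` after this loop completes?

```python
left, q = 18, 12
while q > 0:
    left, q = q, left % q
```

GCD of 18 and 12
`left` takes the values: 18 → 12 → 6

Answer: 6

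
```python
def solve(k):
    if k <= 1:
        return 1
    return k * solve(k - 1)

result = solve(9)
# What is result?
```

solve(9) = 9 * 8 * 7 * 6 * 5 * 4 * 3 * 2 * 1 = 362880

Answer: 362880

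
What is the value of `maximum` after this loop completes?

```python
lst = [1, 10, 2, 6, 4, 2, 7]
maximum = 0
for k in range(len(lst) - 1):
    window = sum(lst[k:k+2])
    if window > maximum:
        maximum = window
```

Max sum of 2-element window in [1, 10, 2, 6, 4, 2, 7]
`maximum` takes the values: 0 → 11 → 12

Answer: 12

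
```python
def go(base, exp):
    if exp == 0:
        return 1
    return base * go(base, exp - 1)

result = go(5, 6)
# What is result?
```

go(5, 6) = 5 * 5 * 5 * 5 * 5 * 5 = 15625

Answer: 15625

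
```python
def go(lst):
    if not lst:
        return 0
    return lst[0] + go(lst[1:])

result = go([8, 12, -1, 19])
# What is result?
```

8 + 12 + (-1) + 19 + 0 = 38

Answer: 38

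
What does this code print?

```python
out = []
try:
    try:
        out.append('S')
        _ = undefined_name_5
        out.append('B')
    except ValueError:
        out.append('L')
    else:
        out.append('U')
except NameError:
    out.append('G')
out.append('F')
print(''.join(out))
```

Execution trace: 'S' (inner try body) → 'G' (outer except NameError) → 'F' (after the try/except). Output: SGF

Answer: SGF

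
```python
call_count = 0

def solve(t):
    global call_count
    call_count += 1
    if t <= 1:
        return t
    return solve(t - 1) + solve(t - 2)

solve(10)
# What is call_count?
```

Calls(t) = 1 + Calls(t-1) + Calls(t-2); Calls(0)=Calls(1)=1. For t=10 this gives 177.

Answer: 177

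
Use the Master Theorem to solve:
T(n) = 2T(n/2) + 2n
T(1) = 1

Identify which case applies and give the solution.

a=2, b=2, f(n)=2n. log_2(2) = 1. Since c=1 = 1, Case 2 applies: T(n) = Θ(n^log_b(a) · log n) = O(n log n).

Answer: O(n log n) - Case 2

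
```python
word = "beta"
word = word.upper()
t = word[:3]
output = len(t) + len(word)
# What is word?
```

Trace:
`word = "beta"` → word = 'beta'
`word = word.upper()` → word = 'BETA'
`t = word[:3]` → t = 'BET'
`output = len(t) + len(word)` → output = 7
So word = 'BETA'

Answer: 'BETA'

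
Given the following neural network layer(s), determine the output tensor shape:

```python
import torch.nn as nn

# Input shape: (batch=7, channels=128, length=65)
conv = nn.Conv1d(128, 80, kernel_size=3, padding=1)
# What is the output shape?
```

Input: (7, 128, 65) -> Output: (7, 80, 65)

Answer: (7, 80, 65)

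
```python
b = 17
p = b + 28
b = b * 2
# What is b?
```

Trace:
`b = 17` → b = 17
`p = b + 28` → p = 45
`b = b * 2` → b = 34
So b = 34

Answer: 34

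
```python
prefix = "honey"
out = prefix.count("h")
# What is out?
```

Trace:
`prefix = "honey"` → prefix = 'honey'
`out = prefix.count("h")` → out = 1
So out = 1

Answer: 1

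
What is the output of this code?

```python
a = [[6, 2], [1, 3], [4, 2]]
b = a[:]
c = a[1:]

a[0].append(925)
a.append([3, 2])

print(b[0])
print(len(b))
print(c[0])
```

Key concept: slice with nested mutation.
Step by step:
`a = [[6, 2], [1, 3], [4, 2]]` → a = [[6, 2], [1, 3], [4, 2]]
`b = a[:]` → b = [[6, 2], [1, 3], [4, 2]]
`c = a[1:]` → c = [[1, 3], [4, 2]]
`a[0].append(925)` → a = [[6, 2, 925], [1, 3], [4, 2]]; b = [[6, 2, 925], [1, 3], [4, 2]]
`a.append([3, 2])` → a = [[6, 2, 925], [1, 3], [4, 2], [3, 2]]
`print(b[0])` → prints [6, 2, 925]
`print(len(b))` → prints 3
`print(c[0])` → prints [1, 3]

Answer:
[6, 2, 925]
3
[1, 3]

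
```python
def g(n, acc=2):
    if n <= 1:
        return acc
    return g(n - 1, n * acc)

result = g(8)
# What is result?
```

Accumulator trace (n, acc): (8, 2) -> (7, 16) -> (6, 112) -> (5, 672) -> (4, 3360) -> (3, 13440) -> (2, 40320) -> (1, 80640) -> return 80640

Answer: 80640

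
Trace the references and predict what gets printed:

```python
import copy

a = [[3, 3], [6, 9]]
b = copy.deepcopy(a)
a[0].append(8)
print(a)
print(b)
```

Key concept: deep copy is fully independent.
Step by step:
`a = [[3, 3], [6, 9]]` → a = [[3, 3], [6, 9]]
`b = copy.deepcopy(a)` → b = [[3, 3], [6, 9]]
`a[0].append(8)` → a = [[3, 3, 8], [6, 9]]
`print(a)` → prints [[3, 3, 8], [6, 9]]
`print(b)` → prints [[3, 3], [6, 9]]

Answer:
[[3, 3, 8], [6, 9]]
[[3, 3], [6, 9]]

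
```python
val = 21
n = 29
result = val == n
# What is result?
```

Trace:
`val = 21` → val = 21
`n = 29` → n = 29
`result = val == n` → result = False
So result = False

Answer: False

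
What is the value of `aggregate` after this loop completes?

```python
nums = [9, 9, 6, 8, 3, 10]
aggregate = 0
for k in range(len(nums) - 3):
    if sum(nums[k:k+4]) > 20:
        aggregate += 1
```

Count windows with sum > 20
`aggregate` takes the values: 0 → 1 → 2 → 3

Answer: 3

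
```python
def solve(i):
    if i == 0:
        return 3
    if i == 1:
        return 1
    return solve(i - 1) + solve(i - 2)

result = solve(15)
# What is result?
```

Build up from base cases: solve(0)=3, solve(1)=1, solve(2)=4, solve(3)=5, solve(4)=9, solve(5)=14, solve(6)=23, ..., solve(15)=1741

Answer: 1741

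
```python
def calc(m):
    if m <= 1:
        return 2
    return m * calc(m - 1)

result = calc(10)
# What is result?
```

calc(10) = 10 * 9 * 8 * 7 * 6 * 5 * 4 * 3 * 2 * 2 = 7257600

Answer: 7257600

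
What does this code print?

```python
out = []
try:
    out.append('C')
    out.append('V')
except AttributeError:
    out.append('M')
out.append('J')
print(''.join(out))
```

Execution trace: 'C' (try body) → 'V' (try body, no exception) → 'J' (after the try/except). Output: CVJ

Answer: CVJ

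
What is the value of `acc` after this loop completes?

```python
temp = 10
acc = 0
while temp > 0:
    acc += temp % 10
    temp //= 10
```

Sum digits of 10
`acc` takes the values: 0 → 1

Answer: 1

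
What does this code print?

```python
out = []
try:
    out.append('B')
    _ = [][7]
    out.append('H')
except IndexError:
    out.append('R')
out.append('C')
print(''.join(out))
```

Execution trace: 'B' (try body) → 'R' (except IndexError) → 'C' (after the try/except). Output: BRC

Answer: BRC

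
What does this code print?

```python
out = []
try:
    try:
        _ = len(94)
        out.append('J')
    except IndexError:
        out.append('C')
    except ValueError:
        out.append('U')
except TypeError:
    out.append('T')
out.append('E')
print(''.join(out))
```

Execution trace: 'T' (outer except TypeError) → 'E' (after the try/except). Output: TE

Answer: TE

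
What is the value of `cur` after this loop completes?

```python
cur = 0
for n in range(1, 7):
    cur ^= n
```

XOR of 1 to 6
`cur` takes the values: 0 → 1 → 3 → 0 → 4 → 1 → 7

Answer: 7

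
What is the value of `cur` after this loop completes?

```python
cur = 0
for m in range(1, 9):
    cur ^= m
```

XOR of 1 to 8
`cur` takes the values: 0 → 1 → 3 → 0 → 4 → 1 → 7 → 0 → 8

Answer: 8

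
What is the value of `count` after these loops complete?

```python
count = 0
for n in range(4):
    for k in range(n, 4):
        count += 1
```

Upper triangle: 4 + 3 + ... + 1
`count` takes the values: 0 → 1 → 2 → 3 → 4 → 5 → 6 → 7 → 8 → 9 → 10

Answer: 10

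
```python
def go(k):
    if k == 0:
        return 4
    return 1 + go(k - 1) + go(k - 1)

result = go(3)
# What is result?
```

go(k) = 1 + 2·go(k-1), go(0)=4. Closed form: (4+1)·2^3 - 1 = 39.

Answer: 39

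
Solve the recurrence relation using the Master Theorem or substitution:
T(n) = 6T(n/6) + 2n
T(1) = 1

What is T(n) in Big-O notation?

By Master Theorem: a=6, b=6, f(n)=2n. Since log_6(6) = 1 and f(n) = Θ(n^1), Case 2 applies. T(n) = O(n log n).

Answer: O(n log n)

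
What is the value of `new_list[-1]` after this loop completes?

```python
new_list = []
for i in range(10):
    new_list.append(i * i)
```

Last element of squares 0 to 9
`new_list` takes the values: [] → [0] → [0, 1] → [0, 1, 4] → [0, 1, 4, 9] → [0, 1, 4, 9, 16] → [0, 1, 4, 9, 16, 25] → [0, 1, 4, 9, 16, 25, 36] → [0, 1, 4, 9, 16, 25, 36, 49] → [0, 1, 4, 9, 16, 25, 36, 49, 64] → [0, 1, 4, 9, 16, 25, 36, 49, 64, 81]
So `new_list[-1]` = 81

Answer: 81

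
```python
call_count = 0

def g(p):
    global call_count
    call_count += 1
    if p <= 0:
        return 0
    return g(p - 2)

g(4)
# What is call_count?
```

Linear recursion stepping by 2: 3 calls from p=4 down to ≤0.

Answer: 3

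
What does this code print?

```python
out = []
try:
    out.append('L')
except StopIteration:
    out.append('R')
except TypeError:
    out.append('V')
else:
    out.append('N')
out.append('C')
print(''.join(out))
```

Execution trace: 'L' (try body, no exception) → 'N' (else) → 'C' (after the try/except). Output: LNC

Answer: LNC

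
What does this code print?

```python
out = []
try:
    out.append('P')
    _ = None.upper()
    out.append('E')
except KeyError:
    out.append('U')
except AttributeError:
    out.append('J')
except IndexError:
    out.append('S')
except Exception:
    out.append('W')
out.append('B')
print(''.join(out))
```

Execution trace: 'P' (try body) → 'J' (except AttributeError) → 'B' (after the try/except). Output: PJB

Answer: PJB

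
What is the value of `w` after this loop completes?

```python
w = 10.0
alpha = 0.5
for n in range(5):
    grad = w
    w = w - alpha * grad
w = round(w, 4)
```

Gradient descent: w = 10.0 * (1 - 0.5)^5
`w` takes the values: 10.0 → 5.0 → 2.5 → 1.25 → 0.625 → 0.3125

Answer: 0.3125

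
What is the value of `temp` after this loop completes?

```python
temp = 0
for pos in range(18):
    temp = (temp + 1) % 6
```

Increment mod 6, 18 times = 0
`temp` takes the values: 0 → 1 → 2 → 3 → 4 → 5 → 0 → 1 → 2 → 3 → 4 → 5 → 0 → 1 → 2 → 3 → 4 → 5 → 0

Answer: 0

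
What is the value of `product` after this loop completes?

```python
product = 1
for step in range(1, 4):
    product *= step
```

3! = 6
`product` takes the values: 1 → 2 → 6

Answer: 6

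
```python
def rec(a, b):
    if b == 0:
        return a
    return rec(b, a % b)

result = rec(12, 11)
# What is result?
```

rec(12, 11) -> rec(11, 1) -> rec(1, 0) -> 1

Answer: 1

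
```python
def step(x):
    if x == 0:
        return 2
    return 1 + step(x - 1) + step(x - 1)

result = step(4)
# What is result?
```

step(x) = 1 + 2·step(x-1), step(0)=2. Closed form: (2+1)·2^4 - 1 = 47.

Answer: 47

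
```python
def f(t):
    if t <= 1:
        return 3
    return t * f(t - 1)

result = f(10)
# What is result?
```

f(10) = 10 * 9 * 8 * 7 * 6 * 5 * 4 * 3 * 2 * 3 = 10886400

Answer: 10886400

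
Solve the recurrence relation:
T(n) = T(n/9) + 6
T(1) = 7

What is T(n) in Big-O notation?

Each step divides n by 9 and adds 6. After log_9(n) steps we reach T(1)=7. So T(n) = 6·log_9(n) + 7 = O(log n).

Answer: O(log n)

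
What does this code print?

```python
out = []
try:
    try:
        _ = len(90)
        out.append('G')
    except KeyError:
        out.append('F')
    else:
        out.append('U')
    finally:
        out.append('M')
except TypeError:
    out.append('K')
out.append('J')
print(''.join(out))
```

Execution trace: 'M' (finally) → 'K' (outer except TypeError) → 'J' (after the try/except). Output: MKJ

Answer: MKJ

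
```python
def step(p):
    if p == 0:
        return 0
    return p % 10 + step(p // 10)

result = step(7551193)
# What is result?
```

Sum of digits of 7551193: 3 + 9 + 1 + 1 + 5 + 5 + 7 = 31

Answer: 31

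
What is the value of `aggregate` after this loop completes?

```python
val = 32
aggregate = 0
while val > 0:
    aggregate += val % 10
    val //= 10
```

Sum digits of 32
`aggregate` takes the values: 0 → 2 → 5

Answer: 5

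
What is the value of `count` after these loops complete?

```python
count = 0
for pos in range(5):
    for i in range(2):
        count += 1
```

5 * 2 = 10
`count` takes the values: 0 → 1 → 2 → 3 → 4 → 5 → 6 → 7 → 8 → 9 → 10

Answer: 10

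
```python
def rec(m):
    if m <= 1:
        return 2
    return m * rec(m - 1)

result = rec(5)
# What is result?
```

rec(5) = 5 * 4 * 3 * 2 * 2 = 240

Answer: 240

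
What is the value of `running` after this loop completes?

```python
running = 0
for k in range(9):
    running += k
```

Sum of 0 to 8 = 36
`running` takes the values: 0 → 1 → 3 → 6 → 10 → 15 → 21 → 28 → 36

Answer: 36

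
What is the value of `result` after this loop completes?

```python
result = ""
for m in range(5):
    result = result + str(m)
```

Concatenate digits 0 to 4
`result` takes the values: "" → "0" → "01" → "012" → "0123" → "01234"

Answer: "01234"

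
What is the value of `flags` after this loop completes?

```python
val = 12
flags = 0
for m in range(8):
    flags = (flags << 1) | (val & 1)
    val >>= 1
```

Reverse lowest 8 bits of 12
`flags` takes the values: 0 → 1 → 3 → 6 → 12 → 24 → 48

Answer: 48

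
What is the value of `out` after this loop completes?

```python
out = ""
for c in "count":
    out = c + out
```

Reverse 'count'
`out` takes the values: "" → "c" → "oc" → "uoc" → "nuoc" → "tnuoc"

Answer: "tnuoc"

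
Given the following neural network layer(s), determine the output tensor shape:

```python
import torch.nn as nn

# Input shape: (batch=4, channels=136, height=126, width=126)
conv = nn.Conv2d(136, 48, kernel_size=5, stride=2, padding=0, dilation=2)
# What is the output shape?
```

Input: (4, 136, 126, 126) -> Output: (4, 48, 59, 59)

Answer: (4, 48, 59, 59)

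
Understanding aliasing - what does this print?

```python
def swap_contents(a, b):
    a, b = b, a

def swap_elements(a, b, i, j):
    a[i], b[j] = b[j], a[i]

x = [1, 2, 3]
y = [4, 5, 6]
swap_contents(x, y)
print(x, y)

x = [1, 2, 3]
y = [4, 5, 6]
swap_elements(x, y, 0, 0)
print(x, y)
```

Key concept: parameter rebinding vs mutation.
Step by step:
`x = [1, 2, 3]` → x = [1, 2, 3]
`y = [4, 5, 6]` → y = [4, 5, 6]
`swap_contents(x, y)` → no visible change to tracked variables
`print(x, y)` → prints [1, 2, 3] [4, 5, 6]
`x = [1, 2, 3]` → x = [1, 2, 3]
`y = [4, 5, 6]` → y = [4, 5, 6]
`swap_elements(x, y, 0, 0)` → x = [4, 2, 3]; y = [1, 5, 6]
`print(x, y)` → prints [4, 2, 3] [1, 5, 6]

Answer:
[1, 2, 3] [4, 5, 6]
[4, 2, 3] [1, 5, 6]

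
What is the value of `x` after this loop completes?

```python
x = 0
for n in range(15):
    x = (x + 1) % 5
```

Increment mod 5, 15 times = 0
`x` takes the values: 0 → 1 → 2 → 3 → 4 → 0 → 1 → 2 → 3 → 4 → 0 → 1 → 2 → 3 → 4 → 0

Answer: 0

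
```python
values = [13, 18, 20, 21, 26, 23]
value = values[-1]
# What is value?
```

Trace:
`values = [13, 18, 20, 21, 26, 23]` → values = [13, 18, 20, 21, 26, 23]
`value = values[-1]` → value = 23
So value = 23

Answer: 23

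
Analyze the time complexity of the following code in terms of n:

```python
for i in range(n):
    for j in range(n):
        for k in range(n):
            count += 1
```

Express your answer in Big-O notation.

This is Triple nested loop. Time complexity: O(n³).

Answer: O(n³)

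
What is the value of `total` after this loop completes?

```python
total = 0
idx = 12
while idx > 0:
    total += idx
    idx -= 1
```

Sum 12 down to 1
`total` takes the values: 0 → 12 → 23 → 33 → 42 → 50 → 57 → 63 → 68 → 72 → 75 → 77 → 78

Answer: 78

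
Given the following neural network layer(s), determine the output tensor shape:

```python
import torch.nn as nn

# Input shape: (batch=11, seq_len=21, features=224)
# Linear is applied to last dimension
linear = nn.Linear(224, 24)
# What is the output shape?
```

Input: (11, 21, 224) -> Output: (11, 21, 24)

Answer: (11, 21, 24)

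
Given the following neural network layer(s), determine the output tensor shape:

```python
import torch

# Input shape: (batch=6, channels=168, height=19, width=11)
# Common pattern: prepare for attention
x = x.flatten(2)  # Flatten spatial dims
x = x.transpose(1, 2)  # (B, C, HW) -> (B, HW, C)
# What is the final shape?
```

Input: (6, 168, 19, 11) -> after flatten(2): (6, 168, 209) -> Output: (6, 209, 168)

Answer: (6, 209, 168)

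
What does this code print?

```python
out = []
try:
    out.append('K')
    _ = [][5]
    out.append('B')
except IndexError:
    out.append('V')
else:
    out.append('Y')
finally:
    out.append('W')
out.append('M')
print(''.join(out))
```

Execution trace: 'K' (try body) → 'V' (except IndexError) → 'W' (finally) → 'M' (after the try/except). Output: KVWM

Answer: KVWM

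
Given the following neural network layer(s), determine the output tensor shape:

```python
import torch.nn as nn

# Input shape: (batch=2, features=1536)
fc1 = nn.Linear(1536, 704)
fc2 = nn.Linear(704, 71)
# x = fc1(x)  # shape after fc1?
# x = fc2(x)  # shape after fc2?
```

Input: (2, 1536) -> after fc1: (2, 704) -> Output: (2, 71)

Answer: (2, 71)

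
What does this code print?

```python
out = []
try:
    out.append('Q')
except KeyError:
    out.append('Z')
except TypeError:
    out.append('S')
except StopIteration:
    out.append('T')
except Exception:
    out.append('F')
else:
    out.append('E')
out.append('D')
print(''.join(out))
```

Execution trace: 'Q' (try body, no exception) → 'E' (else) → 'D' (after the try/except). Output: QED

Answer: QED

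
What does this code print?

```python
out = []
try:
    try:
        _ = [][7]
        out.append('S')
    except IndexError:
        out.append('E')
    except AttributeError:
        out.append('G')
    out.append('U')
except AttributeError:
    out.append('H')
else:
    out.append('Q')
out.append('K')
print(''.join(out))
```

Execution trace: 'E' (inner except IndexError) → 'U' (try body, no exception) → 'Q' (else) → 'K' (after the try/except). Output: EUQK

Answer: EUQK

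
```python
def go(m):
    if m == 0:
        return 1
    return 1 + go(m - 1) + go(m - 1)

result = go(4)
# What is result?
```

go(m) = 1 + 2·go(m-1), go(0)=1. Closed form: (1+1)·2^4 - 1 = 31.

Answer: 31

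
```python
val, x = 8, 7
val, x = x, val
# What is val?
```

Trace:
`val, x = 8, 7` → val = 8; x = 7
`val, x = x, val` → val = 7; x = 8
So val = 7

Answer: 7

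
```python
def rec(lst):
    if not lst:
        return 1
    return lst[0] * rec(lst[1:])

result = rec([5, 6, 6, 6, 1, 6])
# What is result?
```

Product over [5, 6, 6, 6, 1, 6] = 5 * 6 * 6 * 6 * 1 * 6 = 6480

Answer: 6480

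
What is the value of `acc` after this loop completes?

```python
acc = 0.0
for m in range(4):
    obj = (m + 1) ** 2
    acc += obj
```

Sum of squared losses 1² + 2² + ... + 4²
`acc` takes the values: 0.0 → 1.0 → 5.0 → 14.0 → 30.0

Answer: 30.0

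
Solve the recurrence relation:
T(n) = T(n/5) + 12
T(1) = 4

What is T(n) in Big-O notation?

Each step divides n by 5 and adds 12. After log_5(n) steps we reach T(1)=4. So T(n) = 12·log_5(n) + 4 = O(log n).

Answer: O(log n)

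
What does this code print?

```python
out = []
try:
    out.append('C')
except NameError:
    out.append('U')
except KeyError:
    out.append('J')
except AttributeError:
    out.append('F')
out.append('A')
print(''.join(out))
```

Execution trace: 'C' (try body, no exception) → 'A' (after the try/except). Output: CA

Answer: CA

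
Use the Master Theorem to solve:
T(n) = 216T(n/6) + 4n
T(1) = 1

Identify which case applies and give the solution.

a=216, b=6, f(n)=4n. log_6(216) = 3. Since c=1 < 3, Case 1 applies: T(n) = Θ(n^log_b(a)) = O(n^3).

Answer: O(n^3) - Case 1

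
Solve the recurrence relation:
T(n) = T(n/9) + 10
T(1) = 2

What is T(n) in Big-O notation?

Each step divides n by 9 and adds 10. After log_9(n) steps we reach T(1)=2. So T(n) = 10·log_9(n) + 2 = O(log n).

Answer: O(log n)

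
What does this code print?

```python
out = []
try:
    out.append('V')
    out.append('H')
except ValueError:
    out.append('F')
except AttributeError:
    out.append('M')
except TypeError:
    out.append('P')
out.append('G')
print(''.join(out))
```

Execution trace: 'V' (try body) → 'H' (try body, no exception) → 'G' (after the try/except). Output: VHG

Answer: VHG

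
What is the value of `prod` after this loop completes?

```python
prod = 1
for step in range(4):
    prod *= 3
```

3^4 = 81
`prod` takes the values: 1 → 3 → 9 → 27 → 81

Answer: 81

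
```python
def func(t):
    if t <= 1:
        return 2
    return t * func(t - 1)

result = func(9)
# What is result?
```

func(9) = 9 * 8 * 7 * 6 * 5 * 4 * 3 * 2 * 2 = 725760

Answer: 725760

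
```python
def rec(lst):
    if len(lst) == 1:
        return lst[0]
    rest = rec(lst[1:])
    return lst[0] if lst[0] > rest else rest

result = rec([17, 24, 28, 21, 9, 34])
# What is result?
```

Recursive max over [17, 24, 28, 21, 9, 34] = 34

Answer: 34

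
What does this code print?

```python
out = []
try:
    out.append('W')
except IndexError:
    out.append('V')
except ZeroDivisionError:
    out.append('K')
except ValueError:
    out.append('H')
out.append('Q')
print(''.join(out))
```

Execution trace: 'W' (try body, no exception) → 'Q' (after the try/except). Output: WQ

Answer: WQ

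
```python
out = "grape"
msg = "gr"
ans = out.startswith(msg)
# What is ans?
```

Trace:
`out = "grape"` → out = 'grape'
`msg = "gr"` → msg = 'gr'
`ans = out.startswith(msg)` → ans = True
So ans = True

Answer: True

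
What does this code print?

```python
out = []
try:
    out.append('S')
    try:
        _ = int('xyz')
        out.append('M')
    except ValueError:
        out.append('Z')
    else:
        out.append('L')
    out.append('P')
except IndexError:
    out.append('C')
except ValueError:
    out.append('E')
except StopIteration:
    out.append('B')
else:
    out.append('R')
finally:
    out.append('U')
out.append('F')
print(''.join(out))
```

Execution trace: 'S' (try body) → 'Z' (inner except ValueError) → 'P' (try body, no exception) → 'R' (else) → 'U' (finally) → 'F' (after the try/except). Output: SZPRUF

Answer: SZPRUF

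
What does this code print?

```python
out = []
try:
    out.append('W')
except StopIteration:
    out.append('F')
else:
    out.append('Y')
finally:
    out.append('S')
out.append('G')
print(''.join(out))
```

Execution trace: 'W' (try body, no exception) → 'Y' (else) → 'S' (finally) → 'G' (after the try/except). Output: WYSG

Answer: WYSG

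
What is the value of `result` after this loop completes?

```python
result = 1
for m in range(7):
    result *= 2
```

2^7 = 128
`result` takes the values: 1 → 2 → 4 → 8 → 16 → 32 → 64 → 128

Answer: 128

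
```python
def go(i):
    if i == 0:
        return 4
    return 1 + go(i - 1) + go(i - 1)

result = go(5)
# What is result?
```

go(i) = 1 + 2·go(i-1), go(0)=4. Closed form: (4+1)·2^5 - 1 = 159.

Answer: 159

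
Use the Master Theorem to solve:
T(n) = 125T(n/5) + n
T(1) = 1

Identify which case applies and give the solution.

a=125, b=5, f(n)=n. log_5(125) = 3. Since c=1 < 3, Case 1 applies: T(n) = Θ(n^log_b(a)) = O(n^3).

Answer: O(n^3) - Case 1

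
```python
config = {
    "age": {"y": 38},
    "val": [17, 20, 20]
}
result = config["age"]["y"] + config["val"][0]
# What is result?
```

Trace:
`config = { ...` → config = {'age': {'y': 38}, 'val': [17, 20, 20]}
`result = config["age"]["y"] + config["val"][0]` → result = 55
So result = 55

Answer: 55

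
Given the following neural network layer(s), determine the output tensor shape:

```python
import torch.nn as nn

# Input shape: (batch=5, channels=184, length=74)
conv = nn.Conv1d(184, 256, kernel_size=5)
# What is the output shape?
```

Input: (5, 184, 74) -> Output: (5, 256, 70)

Answer: (5, 256, 70)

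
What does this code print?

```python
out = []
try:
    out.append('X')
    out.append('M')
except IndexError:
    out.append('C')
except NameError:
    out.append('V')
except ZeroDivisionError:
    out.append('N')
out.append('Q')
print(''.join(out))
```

Execution trace: 'X' (try body) → 'M' (try body, no exception) → 'Q' (after the try/except). Output: XMQ

Answer: XMQ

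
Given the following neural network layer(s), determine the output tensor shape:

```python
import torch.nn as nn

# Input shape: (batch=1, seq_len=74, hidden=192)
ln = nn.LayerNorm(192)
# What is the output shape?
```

Input: (1, 74, 192) -> Output: (1, 74, 192)

Answer: (1, 74, 192)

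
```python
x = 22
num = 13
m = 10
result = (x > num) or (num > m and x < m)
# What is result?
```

Trace:
`x = 22` → x = 22
`num = 13` → num = 13
`m = 10` → m = 10
`result = (x > num) or (num > m and x < m)` → result = True
So result = True

Answer: True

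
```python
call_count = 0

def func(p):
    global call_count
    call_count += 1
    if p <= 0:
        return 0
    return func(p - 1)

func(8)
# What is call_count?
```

Linear recursion stepping by 1: 9 calls from p=8 down to ≤0.

Answer: 9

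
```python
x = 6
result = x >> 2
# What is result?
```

Trace:
`x = 6` → x = 6
`result = x >> 2` → result = 1
So result = 1

Answer: 1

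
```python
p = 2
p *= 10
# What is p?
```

Trace:
`p = 2` → p = 2
`p *= 10` → p = 20
So p = 20

Answer: 20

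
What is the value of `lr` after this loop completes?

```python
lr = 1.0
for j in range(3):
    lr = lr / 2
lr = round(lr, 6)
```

Halving LR 3 times: 1 / 2^3
`lr` takes the values: 1.0 → 0.5 → 0.25 → 0.125

Answer: 0.125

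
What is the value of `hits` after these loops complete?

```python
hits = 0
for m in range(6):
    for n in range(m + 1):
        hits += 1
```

Triangle: 1 + 2 + ... + 6
`hits` takes the values: 0 → 1 → 2 → 3 → 4 → 5 → 6 → 7 → 8 → 9 → 10 → 11 → 12 → 13 → 14 → 15 → 16 → 17 → 18 → 19 → 20 → 21

Answer: 21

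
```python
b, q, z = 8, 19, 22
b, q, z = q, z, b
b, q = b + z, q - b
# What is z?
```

Trace:
`b, q, z = 8, 19, 22` → b = 8; q = 19; z = 22
`b, q, z = q, z, b` → b = 19; q = 22; z = 8
`b, q = b + z, q - b` → b = 27; q = 3
So z = 8

Answer: 8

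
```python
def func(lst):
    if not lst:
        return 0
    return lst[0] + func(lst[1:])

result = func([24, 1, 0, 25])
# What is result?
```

24 + 1 + 0 + 25 + 0 = 50

Answer: 50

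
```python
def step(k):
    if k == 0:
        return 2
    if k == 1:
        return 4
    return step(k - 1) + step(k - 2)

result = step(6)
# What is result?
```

Build up from base cases: step(0)=2, step(1)=4, step(2)=6, step(3)=10, step(4)=16, step(5)=26, step(6)=42

Answer: 42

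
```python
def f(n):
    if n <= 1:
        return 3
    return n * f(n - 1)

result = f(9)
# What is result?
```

f(9) = 9 * 8 * 7 * 6 * 5 * 4 * 3 * 2 * 3 = 1088640

Answer: 1088640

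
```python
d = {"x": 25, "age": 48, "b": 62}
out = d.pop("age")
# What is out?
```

Trace:
`d = {"x": 25, "age": 48, "b": 62}` → d = {'x': 25, 'age': 48, 'b': 62}
`out = d.pop("age")` → d = {'x': 25, 'b': 62}; out = 48
So out = 48

Answer: 48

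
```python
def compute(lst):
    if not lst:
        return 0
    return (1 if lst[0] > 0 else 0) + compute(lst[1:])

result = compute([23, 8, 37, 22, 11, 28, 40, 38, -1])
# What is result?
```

Count of positive elements in [23, 8, 37, 22, 11, 28, 40, 38, -1] = 8

Answer: 8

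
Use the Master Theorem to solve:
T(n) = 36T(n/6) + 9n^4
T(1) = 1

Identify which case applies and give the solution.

a=36, b=6, f(n)=9n^4. log_6(36) = 2. Since c=4 > 2 and the regularity condition holds (36(n/6)^4 = (36/6^4)n^4 with 36/6^4 < 1), Case 3 applies: T(n) = Θ(f(n)) = O(n^4).

Answer: O(n^4) - Case 3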